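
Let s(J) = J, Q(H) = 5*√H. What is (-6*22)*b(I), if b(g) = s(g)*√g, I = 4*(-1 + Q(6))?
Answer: -1056*(-1 + 5*√6)^(3/2) ≈ -39833.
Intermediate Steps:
I = -4 + 20*√6 (I = 4*(-1 + 5*√6) = -4 + 20*√6 ≈ 44.990)
b(g) = g^(3/2) (b(g) = g*√g = g^(3/2))
(-6*22)*b(I) = (-6*22)*(-4 + 20*√6)^(3/2) = -132*(-4 + 20*√6)^(3/2)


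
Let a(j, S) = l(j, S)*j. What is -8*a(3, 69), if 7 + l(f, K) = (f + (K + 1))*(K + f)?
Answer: -125976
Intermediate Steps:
l(f, K) = -7 + (K + f)*(1 + K + f) (l(f, K) = -7 + (f + (K + 1))*(K + f) = -7 + (f + (1 + K))*(K + f) = -7 + (1 + K + f)*(K + f) = -7 + (K + f)*(1 + K + f))
a(j, S) = j*(-7 + S + j + S**2 + j**2 + 2*S*j) (a(j, S) = (-7 + S + j + S**2 + j**2 + 2*S*j)*j = j*(-7 + S + j + S**2 + j**2 + 2*S*j))
-8*a(3, 69) = -24*(-7 + 69 + 3 + 69**2 + 3**2 + 2*69*3) = -24*(-7 + 69 + 3 + 4761 + 9 + 414) = -24*5249 = -8*15747 = -125976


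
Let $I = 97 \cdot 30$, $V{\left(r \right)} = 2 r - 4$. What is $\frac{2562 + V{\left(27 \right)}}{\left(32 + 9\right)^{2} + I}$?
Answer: $\frac{2612}{4591} \approx 0.56894$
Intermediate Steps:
$V{\left(r \right)} = -4 + 2 r$
$I = 2910$
$\frac{2562 + V{\left(27 \right)}}{\left(32 + 9\right)^{2} + I} = \frac{2562 + \left(-4 + 2 \cdot 27\right)}{\left(32 + 9\right)^{2} + 2910} = \frac{2562 + \left(-4 + 54\right)}{41^{2} + 2910} = \frac{2562 + 50}{1681 + 2910} = \frac{2612}{4591}$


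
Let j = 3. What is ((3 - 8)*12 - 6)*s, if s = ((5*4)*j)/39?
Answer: -1320/13 ≈ -101.54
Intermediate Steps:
s = 20/13 (s = ((5*4)*3)/39 = (20*3)*(1/39) = 60*(1/39) = 20/13 ≈ 1.5385)
((3 - 8)*12 - 6)*s = ((3 - 8)*12 - 6)*(20/13) = (-5*12 - 6)*(20/13) = (-60 - 6)*(20/13) = -66*20/13 = -1320/13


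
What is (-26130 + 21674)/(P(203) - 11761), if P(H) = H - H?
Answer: 4456/11761 ≈ 0.37888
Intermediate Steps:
P(H) = 0
(-26130 + 21674)/(P(203) - 11761) = (-26130 + 21674)/(0 - 11761) = -4456/(-11761) = -4456*(-1/11761) = 4456/11761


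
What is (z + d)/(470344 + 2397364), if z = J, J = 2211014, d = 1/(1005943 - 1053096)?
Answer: 104255943141/135221035324 ≈ 0.77100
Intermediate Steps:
d = -1/47153 (d = 1/(-47153) = -1/47153 ≈ -2.1208e-5)
z = 2211014
(z + d)/(470344 + 2397364) = (2211014 - 1/47153)/(470344 + 2397364) = (104255943141/47153)/2867708 = (104255943141/47153)*(1/2867708) = 104255943141/135221035324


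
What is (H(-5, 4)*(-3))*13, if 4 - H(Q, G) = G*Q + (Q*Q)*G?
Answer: 2964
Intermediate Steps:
H(Q, G) = 4 - G*Q - G*Q**2 (H(Q, G) = 4 - (G*Q + (Q*Q)*G) = 4 - (G*Q + Q**2*G) = 4 - (G*Q + G*Q**2) = 4 + (-G*Q - G*Q**2) = 4 - G*Q - G*Q**2)
(H(-5, 4)*(-3))*13 = ((4 - 1*4*(-5) - 1*4*(-5)**2)*(-3))*13 = ((4 + 20 - 1*4*25)*(-3))*13 = ((4 + 20 - 100)*(-3))*13 = -76*(-3)*13 = 228*13 = 2964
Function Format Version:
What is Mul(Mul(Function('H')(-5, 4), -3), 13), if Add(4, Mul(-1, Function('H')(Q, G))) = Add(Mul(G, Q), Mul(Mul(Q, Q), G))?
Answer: 2964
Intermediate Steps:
Function('H')(Q, G) = Add(4, Mul(-1, G, Q), Mul(-1, G, Pow(Q, 2))) (Function('H')(Q, G) = Add(4, Mul(-1, Add(Mul(G, Q), Mul(Mul(Q, Q), G)))) = Add(4, Mul(-1, Add(Mul(G, Q), Mul(Pow(Q, 2), G)))) = Add(4, Mul(-1, Add(Mul(G, Q), Mul(G, Pow(Q, 2))))) = Add(4, Add(Mul(-1, G, Q), Mul(-1, G, Pow(Q, 2)))) = Add(4, Mul(-1, G, Q), Mul(-1, G, Pow(Q, 2))))
Mul(Mul(Function('H')(-5, 4), -3), 13) = Mul(Mul(Add(4, Mul(-1, 4, -5), Mul(-1, 4, Pow(-5, 2))), -3), 13) = Mul(Mul(Add(4, 20, Mul(-1, 4, 25)), -3), 13) = Mul(Mul(Add(4, 20, -100), -3), 13) = Mul(Mul(-76, -3), 13) = Mul(228, 13) = 2964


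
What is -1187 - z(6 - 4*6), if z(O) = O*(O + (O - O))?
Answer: -1511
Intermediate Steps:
z(O) = O**2 (z(O) = O*(O + 0) = O*O = O**2)
-1187 - z(6 - 4*6) = -1187 - (6 - 4*6)**2 = -1187 - (6 - 24)**2 = -1187 - 1*(-18)**2 = -1187 - 1*324 = -1187 - 324 = -1511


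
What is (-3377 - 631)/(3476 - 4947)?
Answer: 4008/1471 ≈ 2.7247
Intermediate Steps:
(-3377 - 631)/(3476 - 4947) = -4008/(-1471) = -4008*(-1/1471) = 4008/1471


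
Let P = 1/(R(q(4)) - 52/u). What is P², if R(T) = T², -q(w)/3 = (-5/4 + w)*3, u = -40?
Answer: 6400/2411693881 ≈ 2.6537e-6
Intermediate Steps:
q(w) = 45/4 - 9*w (q(w) = -3*(-5/4 + w)*3 = -3*(-15/4 + 3*w) = 45/4 - 9*w)
P = 80/49109 (P = 1/((45/4 - 9*4)² - 52/(-40)) = 1/((45/4 - 36)² - 52*(-1/40)) = 1/((-99/4)² + 13/10) = 1/(9801/16 + 13/10) = 1/(49109/80) = 80/49109 ≈ 0.0016290)
P² = (80/49109)² = 6400/2411693881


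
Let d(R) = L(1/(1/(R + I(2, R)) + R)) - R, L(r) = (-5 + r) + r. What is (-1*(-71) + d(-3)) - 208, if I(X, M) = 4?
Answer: -140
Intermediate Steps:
L(r) = -5 + 2*r
d(R) = -5 - R + 2/(R + 1/(4 + R)) (d(R) = (-5 + 2/(1/(R + 4) + R)) - R = (-5 + 2/(1/(4 + R) + R)) - R = (-5 + 2/(R + 1/(4 + R))) - R = -5 - R + 2/(R + 1/(4 + R)))
(-1*(-71) + d(-3)) - 208 = (-1*(-71) + (3 - 1*(-3)³ - 19*(-3) - 9*(-3)²)/(1 + (-3)² + 4*(-3))) - 208 = (71 + (3 - 1*(-27) + 57 - 9*9)/(1 + 9 - 12)) - 208 = (71 + (3 + 27 + 57 - 81)/(-2)) - 208 = (71 - ½*6) - 208 = (71 - 3) - 208 = 68 - 208 = -140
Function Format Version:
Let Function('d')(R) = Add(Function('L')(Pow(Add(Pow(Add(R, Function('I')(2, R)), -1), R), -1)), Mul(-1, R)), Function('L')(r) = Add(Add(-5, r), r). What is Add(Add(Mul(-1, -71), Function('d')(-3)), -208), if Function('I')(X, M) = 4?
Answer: -140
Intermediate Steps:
Function('L')(r) = Add(-5, Mul(2, r))
Function('d')(R) = Add(-5, Mul(-1, R), Mul(2, Pow(Add(R, Pow(Add(4, R), -1)), -1))) (Function('d')(R) = Add(Add(-5, Mul(2, Pow(Add(Pow(Add(R, 4), -1), R), -1))), Mul(-1, R)) = Add(Add(-5, Mul(2, Pow(Add(Pow(Add(4, R), -1), R), -1))), Mul(-1, R)) = Add(Add(-5, Mul(2, Pow(Add(R, Pow(Add(4, R), -1)), -1))), Mul(-1, R)) = Add(-5, Mul(-1, R), Mul(2, Pow(Add(R, Pow(Add(4, R), -1)), -1))))
Add(Add(Mul(-1, -71), Function('d')(-3)), -208) = Add(Add(Mul(-1, -71), Mul(Pow(Add(1, Pow(-3, 2), Mul(4, -3)), -1), Add(3, Mul(-1, Pow(-3, 3)), Mul(-19, -3), Mul(-9, Pow(-3, 2))))), -208) = Add(Add(71, Mul(Pow(Add(1, 9, -12), -1), Add(3, Mul(-1, -27), 57, Mul(-9, 9)))), -208) = Add(Add(71, Mul(Pow(-2, -1), Add(3, 27, 57, -81))), -208) = Add(Add(71, Mul(Rational(-1, 2), 6)), -208) = Add(Add(71, -3), -208) = Add(68, -208) = -140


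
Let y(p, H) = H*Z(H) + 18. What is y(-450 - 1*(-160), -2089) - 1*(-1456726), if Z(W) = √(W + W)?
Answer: 1456744 - 2089*I*√4178 ≈ 1.4567e+6 - 1.3503e+5*I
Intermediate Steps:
Z(W) = √2*√W (Z(W) = √(2*W) = √2*√W)
y(p, H) = 18 + √2*H^(3/2) (y(p, H) = H*(√2*√H) + 18 = √2*H^(3/2) + 18 = 18 + √2*H^(3/2))
y(-450 - 1*(-160), -2089) - 1*(-1456726) = (18 + √2*(-2089)^(3/2)) - 1*(-1456726) = (18 + √2*(-2089*I*√2089)) + 1456726 = (18 - 2089*I*√4178) + 1456726 = 1456744 - 2089*I*√4178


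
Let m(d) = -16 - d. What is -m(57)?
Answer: 73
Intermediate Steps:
-m(57) = -(-16 - 1*57) = -(-16 - 57) = -1*(-73) = 73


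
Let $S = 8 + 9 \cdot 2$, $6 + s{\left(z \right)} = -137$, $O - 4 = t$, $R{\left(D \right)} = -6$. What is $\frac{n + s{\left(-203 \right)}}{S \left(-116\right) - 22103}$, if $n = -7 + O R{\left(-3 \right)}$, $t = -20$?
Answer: $\frac{6}{2791} \approx 0.0021498$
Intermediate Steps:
$O = -16$ ($O = 4 - 20 = -16$)
$s{\left(z \right)} = -143$ ($s{\left(z \right)} = -6 - 137 = -143$)
$S = 26$ ($S = 8 + 18 = 26$)
$n = 89$ ($n = -7 - -96 = -7 + 96 = 89$)
$\frac{n + s{\left(-203 \right)}}{S \left(-116\right) - 22103} = \frac{89 - 143}{26 \left(-116\right) - 22103} = - \frac{54}{-3016 - 22103} = - \frac{54}{-25119} = \left(-54\right) \left(- \frac{1}{25119}\right) = \frac{6}{2791}$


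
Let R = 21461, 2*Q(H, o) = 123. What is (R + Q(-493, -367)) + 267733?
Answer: 578511/2 ≈ 2.8926e+5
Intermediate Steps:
Q(H, o) = 123/2 (Q(H, o) = (1/2)*123 = 123/2)
(R + Q(-493, -367)) + 267733 = (21461 + 123/2) + 267733 = 43045/2 + 267733 = 578511/2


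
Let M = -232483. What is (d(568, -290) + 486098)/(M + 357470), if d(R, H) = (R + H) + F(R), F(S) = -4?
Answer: 486372/124987 ≈ 3.8914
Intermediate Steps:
d(R, H) = -4 + H + R (d(R, H) = (R + H) - 4 = (H + R) - 4 = -4 + H + R)
(d(568, -290) + 486098)/(M + 357470) = ((-4 - 290 + 568) + 486098)/(-232483 + 357470) = (274 + 486098)/124987 = 486372*(1/124987) = 486372/124987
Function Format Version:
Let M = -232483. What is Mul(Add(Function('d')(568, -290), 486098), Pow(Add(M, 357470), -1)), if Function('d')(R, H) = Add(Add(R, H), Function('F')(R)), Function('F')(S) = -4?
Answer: Rational(486372, 124987) ≈ 3.8914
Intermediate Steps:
Function('d')(R, H) = Add(-4, H, R) (Function('d')(R, H) = Add(Add(R, H), -4) = Add(Add(H, R), -4) = Add(-4, H, R))
Mul(Add(Function('d')(568, -290), 486098), Pow(Add(M, 357470), -1)) = Mul(Add(Add(-4, -290, 568), 486098), Pow(Add(-232483, 357470), -1)) = Mul(Add(274, 486098), Pow(124987, -1)) = Mul(486372, Rational(1, 124987)) = Rational(486372, 124987)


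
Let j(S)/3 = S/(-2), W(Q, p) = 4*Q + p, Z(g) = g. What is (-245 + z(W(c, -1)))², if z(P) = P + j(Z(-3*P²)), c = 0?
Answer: 233289/4 ≈ 58322.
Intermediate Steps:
W(Q, p) = p + 4*Q
j(S) = -3*S/2 (j(S) = 3*(S/(-2)) = 3*(S*(-½)) = 3*(-S/2) = -3*S/2)
z(P) = P + 9*P²/2 (z(P) = P - (-9)*P²/2 = P + 9*P²/2)
(-245 + z(W(c, -1)))² = (-245 + (-1 + 4*0)*(2 + 9*(-1 + 4*0))/2)² = (-245 + (-1 + 0)*(2 + 9*(-1 + 0))/2)² = (-245 + (½)*(-1)*(2 + 9*(-1)))² = (-245 + (½)*(-1)*(2 - 9))² = (-245 + (½)*(-1)*(-7))² = (-245 + 7/2)² = (-483/2)² = 233289/4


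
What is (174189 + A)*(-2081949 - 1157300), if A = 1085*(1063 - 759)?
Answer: -1632675434221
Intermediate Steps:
A = 329840 (A = 1085*304 = 329840)
(174189 + A)*(-2081949 - 1157300) = (174189 + 329840)*(-2081949 - 1157300) = 504029*(-3239249) = -1632675434221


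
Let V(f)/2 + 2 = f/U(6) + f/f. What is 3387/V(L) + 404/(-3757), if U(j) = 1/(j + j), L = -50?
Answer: -13210567/4515914 ≈ -2.9253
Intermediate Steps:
U(j) = 1/(2*j)
V(f) = -2 + 24*f (V(f) = -4 + 2*(f/(((1/2)/6)) + f/f) = -4 + 2*(f/(((1/2)*(1/6))) + 1) = -4 + 2*(f/(1/12) + 1) = -4 + 2*(f*12 + 1) = -4 + 2*(12*f + 1) = -4 + 2*(1 + 12*f) = -4 + (2 + 24*f) = -2 + 24*f)
3387/V(L) + 404/(-3757) = 3387/(-2 + 24*(-50)) + 404/(-3757) = 3387/(-2 - 1200) + 404*(-1/3757) = 3387/(-1202) - 404/3757 = 3387*(-1/1202) - 404/3757 = -3387/1202 - 404/3757 = -13210567/4515914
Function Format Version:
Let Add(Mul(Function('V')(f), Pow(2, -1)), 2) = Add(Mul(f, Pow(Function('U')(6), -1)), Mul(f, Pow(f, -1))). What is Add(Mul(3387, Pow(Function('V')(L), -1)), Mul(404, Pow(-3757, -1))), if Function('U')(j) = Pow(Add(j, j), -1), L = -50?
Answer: Rational(-13210567, 4515914) ≈ -2.9253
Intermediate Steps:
Function('U')(j) = Mul(Rational(1, 2), Pow(j, -1)) (Function('U')(j) = Pow(Mul(2, j), -1) = Mul(Rational(1, 2), Pow(j, -1)))
Function('V')(f) = Add(-2, Mul(24, f)) (Function('V')(f) = Add(-4, Mul(2, Add(Mul(f, Pow(Mul(Rational(1, 2), Pow(6, -1)), -1)), Mul(f, Pow(f, -1))))) = Add(-4, Mul(2, Add(Mul(f, Pow(Mul(Rational(1, 2), Rational(1, 6)), -1)), 1))) = Add(-4, Mul(2, Add(Mul(f, Pow(Rational(1, 12), -1)), 1))) = Add(-4, Mul(2, Add(Mul(f, 12), 1))) = Add(-4, Mul(2, Add(Mul(12, f), 1))) = Add(-4, Mul(2, Add(1, Mul(12, f)))) = Add(-4, Add(2, Mul(24, f))) = Add(-2, Mul(24, f)))
Add(Mul(3387, Pow(Function('V')(L), -1)), Mul(404, Pow(-3757, -1))) = Add(Mul(3387, Pow(Add(-2, Mul(24, -50)), -1)), Mul(404, Pow(-3757, -1))) = Add(Mul(3387, Pow(Add(-2, -1200), -1)), Mul(404, Rational(-1, 3757))) = Add(Mul(3387, Pow(-1202, -1)), Rational(-404, 3757)) = Add(Mul(3387, Rational(-1, 1202)), Rational(-404, 3757)) = Add(Rational(-3387, 1202), Rational(-404, 3757)) = Rational(-13210567, 4515914)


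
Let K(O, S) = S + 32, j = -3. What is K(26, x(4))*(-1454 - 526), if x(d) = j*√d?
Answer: -51480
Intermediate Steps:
x(d) = -3*√d
K(O, S) = 32 + S
K(26, x(4))*(-1454 - 526) = (32 - 3*√4)*(-1454 - 526) = (32 - 3*2)*(-1980) = (32 - 6)*(-1980) = 26*(-1980) = -51480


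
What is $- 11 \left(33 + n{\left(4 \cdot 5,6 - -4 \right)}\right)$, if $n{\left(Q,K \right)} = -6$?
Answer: $-297$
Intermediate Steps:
$- 11 \left(33 + n{\left(4 \cdot 5,6 - -4 \right)}\right) = - 11 \left(33 - 6\right) = \left(-11\right) 27 = -297$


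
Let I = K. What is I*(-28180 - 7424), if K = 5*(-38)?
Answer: 6764760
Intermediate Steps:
K = -190
I = -190
I*(-28180 - 7424) = -190*(-28180 - 7424) = -190*(-35604) = 6764760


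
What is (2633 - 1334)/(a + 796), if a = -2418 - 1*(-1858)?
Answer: 1299/236 ≈ 5.5042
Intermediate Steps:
a = -560 (a = -2418 + 1858 = -560)
(2633 - 1334)/(a + 796) = (2633 - 1334)/(-560 + 796) = 1299/236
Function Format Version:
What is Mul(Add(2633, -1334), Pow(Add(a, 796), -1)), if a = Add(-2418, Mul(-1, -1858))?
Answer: Rational(1299, 236) ≈ 5.5042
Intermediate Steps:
a = -560 (a = Add(-2418, 1858) = -560)
Mul(Add(2633, -1334), Pow(Add(a, 796), -1)) = Mul(Add(2633, -1334), Pow(Add(-560, 796), -1)) = Mul(1299, Pow(236, -1)) = Mul(1299, Rational(1, 236)) = Rational(1299, 236)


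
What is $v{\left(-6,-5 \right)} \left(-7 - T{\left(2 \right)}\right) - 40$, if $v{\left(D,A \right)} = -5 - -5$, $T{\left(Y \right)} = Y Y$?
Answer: $-40$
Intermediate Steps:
$T{\left(Y \right)} = Y^{2}$
$v{\left(D,A \right)} = 0$ ($v{\left(D,A \right)} = -5 + 5 = 0$)
$v{\left(-6,-5 \right)} \left(-7 - T{\left(2 \right)}\right) - 40 = 0 \left(-7 - 2^{2}\right) - 40 = 0 \left(-7 - 4\right) - 40 = 0 \left(-11\right) - 40 = 0 - 40 = -40$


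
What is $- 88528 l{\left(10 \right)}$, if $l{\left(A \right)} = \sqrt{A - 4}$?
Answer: $- 88528 \sqrt{6} \approx -2.1685 \cdot 10^{5}$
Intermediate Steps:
$l{\left(A \right)} = \sqrt{-4 + A}$
$- 88528 l{\left(10 \right)} = - 88528 \sqrt{-4 + 10} = - 88528 \sqrt{6}$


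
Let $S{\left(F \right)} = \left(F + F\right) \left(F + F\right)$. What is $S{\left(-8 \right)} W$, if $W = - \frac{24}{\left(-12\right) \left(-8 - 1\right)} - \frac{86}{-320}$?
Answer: $\frac{536}{45} \approx 11.911$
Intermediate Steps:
$S{\left(F \right)} = 4 F^{2}$ ($S{\left(F \right)} = 2 F 2 F = 4 F^{2}$)
$W = \frac{67}{1440}$ ($W = - \frac{24}{\left(-12\right) \left(-9\right)} - - \frac{43}{160} = - \frac{24}{108} + \frac{43}{160} = \left(-24\right) \frac{1}{108} + \frac{43}{160} = - \frac{2}{9} + \frac{43}{160} = \frac{67}{1440} \approx 0.046528$)
$S{\left(-8 \right)} W = 4 \left(-8\right)^{2} \cdot \frac{67}{1440} = 4 \cdot 64 \cdot \frac{67}{1440} = 256 \cdot \frac{67}{1440} = \frac{536}{45}$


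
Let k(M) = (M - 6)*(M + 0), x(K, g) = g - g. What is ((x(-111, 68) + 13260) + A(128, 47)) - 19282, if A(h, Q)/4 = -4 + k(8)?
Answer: -5974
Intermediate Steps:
x(K, g) = 0
k(M) = M*(-6 + M) (k(M) = (-6 + M)*M = M*(-6 + M))
A(h, Q) = 48 (A(h, Q) = 4*(-4 + 8*(-6 + 8)) = 4*(-4 + 8*2) = 4*(-4 + 16) = 4*12 = 48)
((x(-111, 68) + 13260) + A(128, 47)) - 19282 = ((0 + 13260) + 48) - 19282 = (13260 + 48) - 19282 = 13308 - 19282 = -5974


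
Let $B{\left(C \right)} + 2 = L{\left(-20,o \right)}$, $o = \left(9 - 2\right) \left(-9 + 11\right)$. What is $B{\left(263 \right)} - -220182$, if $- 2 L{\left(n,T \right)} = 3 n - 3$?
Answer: $\frac{440423}{2} \approx 2.2021 \cdot 10^{5}$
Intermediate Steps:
$o = 14$ ($o = 7 \cdot 2 = 14$)
$L{\left(n,T \right)} = \frac{3}{2} - \frac{3 n}{2}$ ($L{\left(n,T \right)} = - \frac{3 n - 3}{2} = - \frac{-3 + 3 n}{2} = \frac{3}{2} - \frac{3 n}{2}$)
$B{\left(C \right)} = \frac{59}{2}$ ($B{\left(C \right)} = -2 + \left(\frac{3}{2} - -30\right) = -2 + \left(\frac{3}{2} + 30\right) = -2 + \frac{63}{2} = \frac{59}{2}$)
$B{\left(263 \right)} - -220182 = \frac{59}{2} - -220182 = \frac{59}{2} + 220182 = \frac{440423}{2}$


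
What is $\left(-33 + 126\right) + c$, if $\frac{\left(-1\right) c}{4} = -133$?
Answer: $625$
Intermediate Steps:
$c = 532$ ($c = \left(-4\right) \left(-133\right) = 532$)
$\left(-33 + 126\right) + c = \left(-33 + 126\right) + 532 = 93 + 532 = 625$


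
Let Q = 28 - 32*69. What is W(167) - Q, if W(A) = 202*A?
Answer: 35914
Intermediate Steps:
Q = -2180 (Q = 28 - 2208 = -2180)
W(167) - Q = 202*167 - 1*(-2180) = 33734 + 2180 = 35914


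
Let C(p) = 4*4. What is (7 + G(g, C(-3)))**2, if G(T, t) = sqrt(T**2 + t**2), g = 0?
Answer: 529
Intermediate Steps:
C(p) = 16
(7 + G(g, C(-3)))**2 = (7 + sqrt(0**2 + 16**2))**2 = (7 + sqrt(0 + 256))**2 = (7 + sqrt(256))**2 = (7 + 16)**2 = 23**2 = 529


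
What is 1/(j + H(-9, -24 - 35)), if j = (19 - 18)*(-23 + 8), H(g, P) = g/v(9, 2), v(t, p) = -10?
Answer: -10/141 ≈ -0.070922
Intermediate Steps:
H(g, P) = -g/10 (H(g, P) = g/(-10) = g*(-⅒) = -g/10)
j = -15 (j = 1*(-15) = -15)
1/(j + H(-9, -24 - 35)) = 1/(-15 - ⅒*(-9)) = 1/(-15 + 9/10) = 1/(-141/10) = -10/141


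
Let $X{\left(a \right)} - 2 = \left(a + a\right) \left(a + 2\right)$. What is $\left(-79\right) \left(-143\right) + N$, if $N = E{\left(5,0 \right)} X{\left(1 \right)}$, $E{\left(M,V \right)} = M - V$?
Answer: $11337$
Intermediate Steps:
$X{\left(a \right)} = 2 + 2 a \left(2 + a\right)$ ($X{\left(a \right)} = 2 + \left(a + a\right) \left(a + 2\right) = 2 + 2 a \left(2 + a\right)$)
$N = 40$ ($N = \left(5 - 0\right) \left(2 + 2 \cdot 1^{2} + 4 \cdot 1\right) = \left(5 + 0\right) \left(2 + 2 \cdot 1 + 4\right) = 5 \left(2 + 2 + 4\right) = 5 \cdot 8 = 40$)
$\left(-79\right) \left(-143\right) + N = \left(-79\right) \left(-143\right) + 40 = 11297 + 40 = 11337$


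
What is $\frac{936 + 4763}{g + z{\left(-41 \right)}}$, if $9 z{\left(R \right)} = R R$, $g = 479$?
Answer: $\frac{51291}{5992} \approx 8.5599$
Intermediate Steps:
$z{\left(R \right)} = \frac{R^{2}}{9}$ ($z{\left(R \right)} = \frac{R R}{9} = \frac{R^{2}}{9}$)
$\frac{936 + 4763}{g + z{\left(-41 \right)}} = \frac{936 + 4763}{479 + \frac{\left(-41\right)^{2}}{9}} = \frac{5699}{479 + \frac{1}{9} \cdot 1681} = \frac{5699}{479 + \frac{1681}{9}} = \frac{5699}{\frac{5992}{9}} = 5699 \cdot \frac{9}{5992} = \frac{51291}{5992}$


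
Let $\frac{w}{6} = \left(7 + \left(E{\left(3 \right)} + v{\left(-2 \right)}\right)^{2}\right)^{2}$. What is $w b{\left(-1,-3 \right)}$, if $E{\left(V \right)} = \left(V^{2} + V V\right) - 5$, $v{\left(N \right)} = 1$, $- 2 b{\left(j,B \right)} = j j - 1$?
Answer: $0$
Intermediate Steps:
$b{\left(j,B \right)} = \frac{1}{2} - \frac{j^{2}}{2}$ ($b{\left(j,B \right)} = - \frac{j j - 1}{2} = - \frac{j^{2} - 1}{2} = - \frac{-1 + j^{2}}{2} = \frac{1}{2} - \frac{j^{2}}{2}$)
$E{\left(V \right)} = -5 + 2 V^{2}$ ($E{\left(V \right)} = \left(V^{2} + V^{2}\right) - 5 = 2 V^{2} - 5 = -5 + 2 V^{2}$)
$w = 247254$ ($w = 6 \left(7 + \left(\left(-5 + 2 \cdot 3^{2}\right) + 1\right)^{2}\right)^{2} = 6 \left(7 + \left(\left(-5 + 2 \cdot 9\right) + 1\right)^{2}\right)^{2} = 6 \left(7 + \left(\left(-5 + 18\right) + 1\right)^{2}\right)^{2} = 6 \left(7 + \left(13 + 1\right)^{2}\right)^{2} = 6 \left(7 + 14^{2}\right)^{2} = 6 \left(7 + 196\right)^{2} = 6 \cdot 203^{2} = 6 \cdot 41209 = 247254$)
$w b{\left(-1,-3 \right)} = 247254 \left(\frac{1}{2} - \frac{\left(-1\right)^{2}}{2}\right) = 247254 \left(\frac{1}{2} - \frac{1}{2}\right) = 247254 \cdot 0 = 0$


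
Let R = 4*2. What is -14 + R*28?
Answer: 210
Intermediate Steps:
R = 8
-14 + R*28 = -14 + 8*28 = -14 + 224 = 210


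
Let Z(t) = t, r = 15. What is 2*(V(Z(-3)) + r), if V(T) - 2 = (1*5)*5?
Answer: 84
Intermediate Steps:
V(T) = 27 (V(T) = 2 + (1*5)*5 = 2 + 5*5 = 2 + 25 = 27)
2*(V(Z(-3)) + r) = 2*(27 + 15) = 2*42 = 84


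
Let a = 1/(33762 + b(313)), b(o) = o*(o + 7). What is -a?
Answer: -1/133922 ≈ -7.4670e-6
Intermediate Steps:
b(o) = o*(7 + o)
a = 1/133922 (a = 1/(33762 + 313*(7 + 313)) = 1/(33762 + 313*320) = 1/(33762 + 100160) = 1/133922 ≈ 7.4670e-6)
-a = -1*1/133922 = -1/133922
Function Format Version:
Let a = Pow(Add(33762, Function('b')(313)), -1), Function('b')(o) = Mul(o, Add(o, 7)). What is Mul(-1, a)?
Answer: Rational(-1, 133922) ≈ -7.4670e-6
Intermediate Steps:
Function('b')(o) = Mul(o, Add(7, o))
a = Rational(1, 133922) (a = Pow(Add(33762, Mul(313, Add(7, 313))), -1) = Pow(Add(33762, Mul(313, 320)), -1) = Pow(Add(33762, 100160), -1) = Pow(133922, -1) = Rational(1, 133922) ≈ 7.4670e-6)
Mul(-1, a) = Mul(-1, Rational(1, 133922)) = Rational(-1, 133922)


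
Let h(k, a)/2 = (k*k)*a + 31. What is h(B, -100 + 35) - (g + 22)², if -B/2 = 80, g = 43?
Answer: -3332163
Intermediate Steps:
B = -160 (B = -2*80 = -160)
h(k, a) = 62 + 2*a*k² (h(k, a) = 2*((k*k)*a + 31) = 2*(k²*a + 31) = 2*(a*k² + 31) = 2*(31 + a*k²) = 62 + 2*a*k²)
h(B, -100 + 35) - (g + 22)² = (62 + 2*(-100 + 35)*(-160)²) - (43 + 22)² = (62 + 2*(-65)*25600) - 1*65² = (62 - 3328000) - 1*4225 = -3327938 - 4225 = -3332163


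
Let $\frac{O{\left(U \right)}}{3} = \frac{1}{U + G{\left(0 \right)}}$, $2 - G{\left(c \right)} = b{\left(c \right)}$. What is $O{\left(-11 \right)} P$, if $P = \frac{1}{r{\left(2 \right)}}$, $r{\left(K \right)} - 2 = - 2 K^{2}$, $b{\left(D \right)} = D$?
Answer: $\frac{1}{18} \approx 0.055556$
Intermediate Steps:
$r{\left(K \right)} = 2 - 2 K^{2}$
$G{\left(c \right)} = 2 - c$
$P = - \frac{1}{6}$ ($P = \frac{1}{2 - 2 \cdot 2^{2}} = \frac{1}{2 - 8} = \frac{1}{-6} = - \frac{1}{6} \approx -0.16667$)
$O{\left(U \right)} = \frac{3}{2 + U}$ ($O{\left(U \right)} = \frac{3}{U + \left(2 - 0\right)} = \frac{3}{U + \left(2 + 0\right)} = \frac{3}{U + 2} = \frac{3}{2 + U}$)
$O{\left(-11 \right)} P = \frac{3}{2 - 11} \left(- \frac{1}{6}\right) = \frac{3}{-9} \left(- \frac{1}{6}\right) = 3 \left(- \frac{1}{9}\right) \left(- \frac{1}{6}\right) = \left(- \frac{1}{3}\right) \left(- \frac{1}{6}\right) = \frac{1}{18}$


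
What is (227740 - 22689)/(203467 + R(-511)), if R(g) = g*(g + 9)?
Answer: 205051/459989 ≈ 0.44577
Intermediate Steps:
R(g) = g*(9 + g)
(227740 - 22689)/(203467 + R(-511)) = (227740 - 22689)/(203467 - 511*(9 - 511)) = 205051/(203467 - 511*(-502)) = 205051/(203467 + 256522) = 205051/459989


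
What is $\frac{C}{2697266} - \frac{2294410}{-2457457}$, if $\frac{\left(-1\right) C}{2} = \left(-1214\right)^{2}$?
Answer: $- \frac{527473255242}{3314207606281} \approx -0.15916$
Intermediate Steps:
$C = -2947592$ ($C = - 2 \left(-1214\right)^{2} = \left(-2\right) 1473796 = -2947592$)
$\frac{C}{2697266} - \frac{2294410}{-2457457} = - \frac{2947592}{2697266} - \frac{2294410}{-2457457} = \left(-2947592\right) \frac{1}{2697266} - - \frac{2294410}{2457457} = - \frac{1473796}{1348633} + \frac{2294410}{2457457} = - \frac{527473255242}{3314207606281}$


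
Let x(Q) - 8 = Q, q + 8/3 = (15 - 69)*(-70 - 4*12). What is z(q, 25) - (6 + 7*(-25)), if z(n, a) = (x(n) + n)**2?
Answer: 1462299121/9 ≈ 1.6248e+8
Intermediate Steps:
q = 19108/3 (q = -8/3 + (15 - 69)*(-70 - 4*12) = -8/3 - 54*(-70 - 48) = -8/3 - 54*(-118) = -8/3 + 6372 = 19108/3 ≈ 6369.3)
x(Q) = 8 + Q
z(n, a) = (8 + 2*n)**2 (z(n, a) = ((8 + n) + n)**2 = (8 + 2*n)**2)
z(q, 25) - (6 + 7*(-25)) = 4*(4 + 19108/3)**2 - (6 + 7*(-25)) = 4*(19120/3)**2 - (6 - 175) = 4*(365574400/9) - 1*(-169) = 1462297600/9 + 169 = 1462299121/9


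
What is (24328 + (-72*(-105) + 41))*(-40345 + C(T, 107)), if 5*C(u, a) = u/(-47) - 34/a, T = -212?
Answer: -32390499818331/25145 ≈ -1.2881e+9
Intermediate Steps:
C(u, a) = -34/(5*a) - u/235 (C(u, a) = (u/(-47) - 34/a)/5 = (u*(-1/47) - 34/a)/5 = (-u/47 - 34/a)/5 = (-34/a - u/47)/5 = -34/(5*a) - u/235)
(24328 + (-72*(-105) + 41))*(-40345 + C(T, 107)) = (24328 + (-72*(-105) + 41))*(-40345 + (1/235)*(-1598 - 1*107*(-212))/107) = (24328 + (7560 + 41))*(-40345 + (1/235)*(1/107)*(-1598 + 22684)) = (24328 + 7601)*(-40345 + (1/235)*(1/107)*21086) = 31929*(-40345 + 21086/25145) = 31929*(-1014453939/25145) = -32390499818331/25145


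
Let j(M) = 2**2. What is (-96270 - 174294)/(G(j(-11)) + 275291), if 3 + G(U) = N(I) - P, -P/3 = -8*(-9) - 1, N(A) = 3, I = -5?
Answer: -67641/68876 ≈ -0.98207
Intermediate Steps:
P = -213 (P = -3*(-8*(-9) - 1) = -3*(72 - 1) = -3*71 = -213)
j(M) = 4
G(U) = 213 (G(U) = -3 + (3 - 1*(-213)) = -3 + (3 + 213) = -3 + 216 = 213)
(-96270 - 174294)/(G(j(-11)) + 275291) = (-96270 - 174294)/(213 + 275291) = -270564/275504 = -270564*1/275504 = -67641/68876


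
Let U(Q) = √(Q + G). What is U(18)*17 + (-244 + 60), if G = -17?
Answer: -167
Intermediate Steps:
U(Q) = √(-17 + Q) (U(Q) = √(Q - 17) = √(-17 + Q))
U(18)*17 + (-244 + 60) = √(-17 + 18)*17 + (-244 + 60) = √1*17 - 184 = 1*17 - 184 = 17 - 184 = -167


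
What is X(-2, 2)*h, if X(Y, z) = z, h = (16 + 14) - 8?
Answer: 44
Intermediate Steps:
h = 22 (h = 30 - 8 = 22)
X(-2, 2)*h = 2*22 = 44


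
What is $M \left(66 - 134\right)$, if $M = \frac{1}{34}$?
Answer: $-2$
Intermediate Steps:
$M = \frac{1}{34} \approx 0.029412$
$M \left(66 - 134\right) = \frac{66 - 134}{34} = \frac{1}{34} \left(-68\right) = -2$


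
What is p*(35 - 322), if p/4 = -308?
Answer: 353584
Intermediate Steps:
p = -1232 (p = 4*(-308) = -1232)
p*(35 - 322) = -1232*(35 - 322) = -1232*(-287) = 353584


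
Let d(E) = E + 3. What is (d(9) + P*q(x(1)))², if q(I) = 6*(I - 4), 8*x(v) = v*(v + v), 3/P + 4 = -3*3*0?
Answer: 53361/64 ≈ 833.77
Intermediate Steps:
P = -¾ (P = 3/(-4 - 3*3*0) = 3/(-4 - 9*0) = 3/(-4 + 0) = 3/(-4) = 3*(-¼) = -¾ ≈ -0.75000)
x(v) = v²/4 (x(v) = (v*(v + v))/8 = (v*(2*v))/8 = (2*v²)/8 = v²/4)
q(I) = -24 + 6*I (q(I) = 6*(-4 + I) = -24 + 6*I)
d(E) = 3 + E
(d(9) + P*q(x(1)))² = ((3 + 9) - 3*(-24 + 6*((¼)*1²))/4)² = (12 - 3*(-24 + 6*((¼)*1))/4)² = (12 - 3*(-24 + 6*(¼))/4)² = (12 - 3*(-24 + 3/2)/4)² = (12 - ¾*(-45/2))² = (12 + 135/8)² = (231/8)² = 53361/64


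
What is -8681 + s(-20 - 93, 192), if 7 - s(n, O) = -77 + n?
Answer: -8484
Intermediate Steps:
s(n, O) = 84 - n (s(n, O) = 7 - (-77 + n) = 7 + (77 - n) = 84 - n)
-8681 + s(-20 - 93, 192) = -8681 + (84 - (-20 - 93)) = -8681 + (84 - 1*(-113)) = -8681 + (84 + 113) = -8681 + 197 = -8484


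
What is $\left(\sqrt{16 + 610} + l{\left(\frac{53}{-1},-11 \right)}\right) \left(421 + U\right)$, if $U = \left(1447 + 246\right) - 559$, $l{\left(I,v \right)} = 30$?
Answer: $46650 + 1555 \sqrt{626} \approx 85556.0$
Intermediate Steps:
$U = 1134$ ($U = 1693 - 559 = 1134$)
$\left(\sqrt{16 + 610} + l{\left(\frac{53}{-1},-11 \right)}\right) \left(421 + U\right) = \left(\sqrt{16 + 610} + 30\right) \left(421 + 1134\right) = \left(\sqrt{626} + 30\right) 1555 = \left(30 + \sqrt{626}\right) 1555 = 46650 + 1555 \sqrt{626}$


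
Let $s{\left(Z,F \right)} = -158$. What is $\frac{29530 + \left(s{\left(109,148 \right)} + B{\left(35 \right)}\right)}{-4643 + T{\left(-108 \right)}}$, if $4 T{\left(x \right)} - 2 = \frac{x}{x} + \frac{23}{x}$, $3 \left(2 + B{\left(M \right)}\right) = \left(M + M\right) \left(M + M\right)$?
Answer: $- \frac{2678688}{401095} \approx -6.6784$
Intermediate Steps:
$B{\left(M \right)} = -2 + \frac{4 M^{2}}{3}$ ($B{\left(M \right)} = -2 + \frac{\left(M + M\right) \left(M + M\right)}{3} = -2 + \frac{2 M 2 M}{3} = -2 + \frac{4 M^{2}}{3}$)
$T{\left(x \right)} = \frac{3}{4} + \frac{23}{4 x}$ ($T{\left(x \right)} = \frac{1}{2} + \frac{\frac{x}{x} + \frac{23}{x}}{4} = \frac{1}{2} + \frac{1 + \frac{23}{x}}{4} = \frac{1}{2} + \left(\frac{1}{4} + \frac{23}{4 x}\right) = \frac{3}{4} + \frac{23}{4 x}$)
$\frac{29530 + \left(s{\left(109,148 \right)} + B{\left(35 \right)}\right)}{-4643 + T{\left(-108 \right)}} = \frac{29530 - \left(160 - \frac{4900}{3}\right)}{-4643 + \frac{23 + 3 \left(-108\right)}{4 \left(-108\right)}} = \frac{29530 + \left(-158 + \left(-2 + \frac{4}{3} \cdot 1225\right)\right)}{-4643 + \frac{1}{4} \left(- \frac{1}{108}\right) \left(23 - 324\right)} = \frac{29530 + \left(-158 + \left(-2 + \frac{4900}{3}\right)\right)}{-4643 + \frac{1}{4} \left(- \frac{1}{108}\right) \left(-301\right)} = \frac{29530 + \left(-158 + \frac{4894}{3}\right)}{-4643 + \frac{301}{432}} = \frac{29530 + \frac{4420}{3}}{- \frac{2005475}{432}} = \frac{93010}{3} \left(- \frac{432}{2005475}\right) = - \frac{2678688}{401095}$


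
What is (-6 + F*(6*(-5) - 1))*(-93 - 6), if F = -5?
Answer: -14751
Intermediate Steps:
(-6 + F*(6*(-5) - 1))*(-93 - 6) = (-6 - 5*(6*(-5) - 1))*(-93 - 6) = (-6 - 5*(-30 - 1))*(-99) = (-6 - 5*(-31))*(-99) = (-6 + 155)*(-99) = 149*(-99) = -14751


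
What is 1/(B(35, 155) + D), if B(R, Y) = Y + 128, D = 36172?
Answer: 1/36455 ≈ 2.7431e-5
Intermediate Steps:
B(R, Y) = 128 + Y
1/(B(35, 155) + D) = 1/((128 + 155) + 36172) = 1/(283 + 36172) = 1/36455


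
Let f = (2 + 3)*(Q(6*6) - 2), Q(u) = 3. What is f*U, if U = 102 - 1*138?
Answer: -180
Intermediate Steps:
U = -36 (U = 102 - 138 = -36)
f = 5 (f = (2 + 3)*(3 - 2) = 5*1 = 5)
f*U = 5*(-36) = -180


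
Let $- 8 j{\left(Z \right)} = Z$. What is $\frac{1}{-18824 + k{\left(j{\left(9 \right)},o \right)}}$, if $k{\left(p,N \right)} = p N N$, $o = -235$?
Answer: $- \frac{8}{647617} \approx -1.2353 \cdot 10^{-5}$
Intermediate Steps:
$j{\left(Z \right)} = - \frac{Z}{8}$
$k{\left(p,N \right)} = p N^{2}$ ($k{\left(p,N \right)} = N p N = p N^{2}$)
$\frac{1}{-18824 + k{\left(j{\left(9 \right)},o \right)}} = \frac{1}{-18824 + \left(- \frac{1}{8}\right) 9 \left(-235\right)^{2}} = \frac{1}{-18824 - \frac{497025}{8}} = \frac{1}{- \frac{647617}{8}} = - \frac{8}{647617}$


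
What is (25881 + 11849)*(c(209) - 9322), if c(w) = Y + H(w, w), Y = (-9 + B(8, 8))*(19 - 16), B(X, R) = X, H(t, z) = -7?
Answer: -352096360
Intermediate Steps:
Y = -3 (Y = (-9 + 8)*(19 - 16) = -1*3 = -3)
c(w) = -10 (c(w) = -3 - 7 = -10)
(25881 + 11849)*(c(209) - 9322) = (25881 + 11849)*(-10 - 9322) = 37730*(-9332) = -352096360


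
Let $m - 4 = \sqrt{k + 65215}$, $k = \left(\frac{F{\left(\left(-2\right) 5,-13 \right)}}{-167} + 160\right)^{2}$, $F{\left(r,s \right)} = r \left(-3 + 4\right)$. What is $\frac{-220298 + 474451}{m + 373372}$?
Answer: $\frac{2646516350795392}{3887992843505229} - \frac{42443551 \sqrt{2533274035}}{3887992843505229} \approx 0.68014$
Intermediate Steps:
$F{\left(r,s \right)} = r$ ($F{\left(r,s \right)} = r 1 = r$)
$k = \frac{714492900}{27889}$ ($k = \left(\frac{\left(-2\right) 5}{-167} + 160\right)^{2} = \left(\left(-10\right) \left(- \frac{1}{167}\right) + 160\right)^{2} = \left(\frac{10}{167} + 160\right)^{2} = \left(\frac{26730}{167}\right)^{2} = \frac{714492900}{27889} \approx 25619.0$)
$m = 4 + \frac{\sqrt{2533274035}}{167}$ ($m = 4 + \sqrt{\frac{714492900}{27889} + 65215} = 4 + \sqrt{\frac{2533274035}{27889}} = 4 + \frac{\sqrt{2533274035}}{167} \approx 305.39$)
$\frac{-220298 + 474451}{m + 373372} = \frac{-220298 + 474451}{\left(4 + \frac{\sqrt{2533274035}}{167}\right) + 373372} = \frac{254153}{373376 + \frac{\sqrt{2533274035}}{167}}$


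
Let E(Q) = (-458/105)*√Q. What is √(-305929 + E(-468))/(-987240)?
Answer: -√(-374763025 - 32060*I*√13)/34553400 ≈ -8.6404e-8 + 0.00056026*I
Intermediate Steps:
E(Q) = -458*√Q/105 (E(Q) = (-458*1/105)*√Q = -458*√Q/105)
√(-305929 + E(-468))/(-987240) = √(-305929 - 916*I*√13/35)/(-987240) = √(-305929 - 916*I*√13/35)*(-1/987240) = -√(-305929 - 916*I*√13/35)/987240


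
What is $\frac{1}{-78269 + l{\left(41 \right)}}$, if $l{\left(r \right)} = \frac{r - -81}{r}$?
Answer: $- \frac{41}{3208907} \approx -1.2777 \cdot 10^{-5}$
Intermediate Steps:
$l{\left(r \right)} = \frac{81 + r}{r}$ ($l{\left(r \right)} = \frac{r + 81}{r} = \frac{81 + r}{r}$)
$\frac{1}{-78269 + l{\left(41 \right)}} = \frac{1}{-78269 + \frac{81 + 41}{41}} = \frac{1}{-78269 + \frac{1}{41} \cdot 122} = \frac{1}{-78269 + \frac{122}{41}} = \frac{1}{- \frac{3208907}{41}} = - \frac{41}{3208907}$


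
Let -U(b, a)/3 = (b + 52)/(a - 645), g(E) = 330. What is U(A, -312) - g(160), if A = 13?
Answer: -105205/319 ≈ -329.80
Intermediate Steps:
U(b, a) = -3*(52 + b)/(-645 + a) (U(b, a) = -3*(b + 52)/(a - 645) = -3*(52 + b)/(-645 + a))
U(A, -312) - g(160) = 3*(-52 - 1*13)/(-645 - 312) - 1*330 = 3*(-52 - 13)/(-957) - 330 = 3*(-1/957)*(-65) - 330 = 65/319 - 330 = -105205/319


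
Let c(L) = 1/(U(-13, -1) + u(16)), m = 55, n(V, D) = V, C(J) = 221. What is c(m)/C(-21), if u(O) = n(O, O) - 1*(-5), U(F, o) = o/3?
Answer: 3/13702 ≈ 0.00021895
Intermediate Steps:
U(F, o) = o/3 (U(F, o) = o*(1/3) = o/3)
u(O) = 5 + O (u(O) = O - 1*(-5) = O + 5 = 5 + O)
c(L) = 3/62 (c(L) = 1/((1/3)*(-1) + (5 + 16)) = 1/(-1/3 + 21) = 1/(62/3) = 3/62)
c(m)/C(-21) = (3/62)/221 = (3/62)*(1/221) = 3/13702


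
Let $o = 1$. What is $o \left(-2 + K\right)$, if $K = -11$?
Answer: $-13$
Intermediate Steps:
$o \left(-2 + K\right) = 1 \left(-2 - 11\right) = 1 \left(-13\right) = -13$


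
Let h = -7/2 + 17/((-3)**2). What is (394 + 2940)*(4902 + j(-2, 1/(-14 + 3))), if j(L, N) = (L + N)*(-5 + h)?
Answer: 1622546111/99 ≈ 1.6389e+7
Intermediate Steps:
h = -29/18 (h = -7*1/2 + 17/9 = -7/2 + 17*(1/9) = -7/2 + 17/9 = -29/18 ≈ -1.6111)
j(L, N) = -119*L/18 - 119*N/18 (j(L, N) = (L + N)*(-5 - 29/18) = (L + N)*(-119/18) = -119*L/18 - 119*N/18)
(394 + 2940)*(4902 + j(-2, 1/(-14 + 3))) = (394 + 2940)*(4902 + (-119/18*(-2) - 119/(18*(-14 + 3)))) = 3334*(4902 + (119/9 - 119/18/(-11))) = 3334*(4902 + (119/9 - 119/18*(-1/11))) = 3334*(4902 + (119/9 + 119/198)) = 3334*(4902 + 2737/198) = 3334*(973333/198) = 1622546111/99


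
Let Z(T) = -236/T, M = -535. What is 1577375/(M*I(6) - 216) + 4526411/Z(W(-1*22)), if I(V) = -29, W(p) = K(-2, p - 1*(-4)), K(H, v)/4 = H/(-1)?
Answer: -138406058653/902641 ≈ -1.5333e+5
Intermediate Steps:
K(H, v) = -4*H (K(H, v) = 4*(H/(-1)) = 4*(H*(-1)) = 4*(-H) = -4*H)
W(p) = 8 (W(p) = -4*(-2) = 8)
1577375/(M*I(6) - 216) + 4526411/Z(W(-1*22)) = 1577375/(-535*(-29) - 216) + 4526411/((-236/8)) = 1577375/(15515 - 216) + 4526411/((-236*⅛)) = 1577375/15299 + 4526411/(-59/2) = 1577375*(1/15299) + 4526411*(-2/59) = 1577375/15299 - 9052822/59 = -138406058653/902641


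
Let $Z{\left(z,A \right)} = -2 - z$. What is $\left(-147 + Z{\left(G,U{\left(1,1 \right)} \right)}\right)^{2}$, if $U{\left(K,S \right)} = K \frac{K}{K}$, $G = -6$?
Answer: $20449$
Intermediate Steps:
$U{\left(K,S \right)} = K$ ($U{\left(K,S \right)} = K 1 = K$)
$\left(-147 + Z{\left(G,U{\left(1,1 \right)} \right)}\right)^{2} = \left(-147 - -4\right)^{2} = \left(-147 + \left(-2 + 6\right)\right)^{2} = \left(-147 + 4\right)^{2} = \left(-143\right)^{2} = 20449$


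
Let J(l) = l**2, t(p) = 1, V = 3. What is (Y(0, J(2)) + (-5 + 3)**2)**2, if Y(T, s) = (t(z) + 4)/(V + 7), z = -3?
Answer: 81/4 ≈ 20.250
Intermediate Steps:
Y(T, s) = 1/2 (Y(T, s) = (1 + 4)/(3 + 7) = 5/10 = 5*(1/10) = 1/2)
(Y(0, J(2)) + (-5 + 3)**2)**2 = (1/2 + (-5 + 3)**2)**2 = (1/2 + (-2)**2)**2 = (1/2 + 4)**2 = (9/2)**2 = 81/4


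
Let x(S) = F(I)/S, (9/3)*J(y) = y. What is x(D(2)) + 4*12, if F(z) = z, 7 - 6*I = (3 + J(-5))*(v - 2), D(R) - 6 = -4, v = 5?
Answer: 193/4 ≈ 48.250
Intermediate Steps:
J(y) = y/3
D(R) = 2 (D(R) = 6 - 4 = 2)
I = 1/2 (I = 7/6 - (3 + (1/3)*(-5))*(5 - 2)/6 = 7/6 - (3 - 5/3)*3/6 = 7/6 - 2*3/9 = 7/6 - 1/6*4 = 7/6 - 2/3 = 1/2 ≈ 0.50000)
x(S) = 1/(2*S)
x(D(2)) + 4*12 = (1/2)/2 + 4*12 = (1/2)*(1/2) + 48 = 1/4 + 48 = 193/4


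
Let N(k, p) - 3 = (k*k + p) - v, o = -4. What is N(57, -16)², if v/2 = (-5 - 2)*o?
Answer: 10112400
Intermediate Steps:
v = 56 (v = 2*((-5 - 2)*(-4)) = 2*(-7*(-4)) = 2*28 = 56)
N(k, p) = -53 + p + k² (N(k, p) = 3 + ((k*k + p) - 1*56) = 3 + ((k² + p) - 56) = 3 + ((p + k²) - 56) = 3 + (-56 + p + k²) = -53 + p + k²)
N(57, -16)² = (-53 - 16 + 57²)² = (-53 - 16 + 3249)² = 3180² = 10112400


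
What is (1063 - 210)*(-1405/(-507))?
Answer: 1198465/507 ≈ 2363.8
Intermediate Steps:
(1063 - 210)*(-1405/(-507)) = 853*(-1405*(-1/507)) = 853*(1405/507) = 1198465/507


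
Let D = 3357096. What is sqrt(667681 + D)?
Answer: sqrt(4024777) ≈ 2006.2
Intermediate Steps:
sqrt(667681 + D) = sqrt(667681 + 3357096) = sqrt(4024777)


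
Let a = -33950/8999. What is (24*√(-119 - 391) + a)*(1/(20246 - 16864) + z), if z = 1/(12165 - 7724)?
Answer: -132795425/67580069269 + 93876*I*√510/7509731 ≈ -0.001965 + 0.2823*I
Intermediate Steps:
z = 1/4441 ≈ 0.00022517
a = -33950/8999 (a = -33950*1/8999 = -33950/8999 ≈ -3.7726)
(24*√(-119 - 391) + a)*(1/(20246 - 16864) + z) = (24*√(-119 - 391) - 33950/8999)*(1/(20246 - 16864) + 1/4441) = (24*√(-510) - 33950/8999)*(1/3382 + 1/4441) = (24*(I*√510) - 33950/8999)*(1/3382 + 1/4441) = (24*I*√510 - 33950/8999)*(7823/15019462) = (-33950/8999 + 24*I*√510)*(7823/15019462) = -132795425/67580069269 + 93876*I*√510/7509731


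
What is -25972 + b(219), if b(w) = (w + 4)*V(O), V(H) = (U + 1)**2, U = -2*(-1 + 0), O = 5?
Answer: -23965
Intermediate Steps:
U = 2 (U = -2*(-1) = 2)
V(H) = 9 (V(H) = (2 + 1)**2 = 3**2 = 9)
b(w) = 36 + 9*w (b(w) = (w + 4)*9 = (4 + w)*9 = 36 + 9*w)
-25972 + b(219) = -25972 + (36 + 9*219) = -25972 + (36 + 1971) = -25972 + 2007 = -23965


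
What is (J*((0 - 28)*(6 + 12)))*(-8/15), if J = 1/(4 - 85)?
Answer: -448/135 ≈ -3.3185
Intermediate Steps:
J = -1/81 (J = 1/(-81) = -1/81 ≈ -0.012346)
(J*((0 - 28)*(6 + 12)))*(-8/15) = (-(0 - 28)*(6 + 12)/81)*(-8/15) = (-(-28)*18/81)*(-8*1/15) = -1/81*(-504)*(-8/15) = (56/9)*(-8/15) = -448/135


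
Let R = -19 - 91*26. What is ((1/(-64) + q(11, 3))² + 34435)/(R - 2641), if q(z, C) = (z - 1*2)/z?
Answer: -17066856185/2490966016 ≈ -6.8515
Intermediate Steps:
q(z, C) = (-2 + z)/z (q(z, C) = (z - 2)/z = (-2 + z)/z)
R = -2385 (R = -19 - 2366 = -2385)
((1/(-64) + q(11, 3))² + 34435)/(R - 2641) = ((1/(-64) + (-2 + 11)/11)² + 34435)/(-2385 - 2641) = ((-1/64 + (1/11)*9)² + 34435)/(-5026) = ((-1/64 + 9/11)² + 34435)*(-1/5026) = ((565/704)² + 34435)*(-1/5026) = (319225/495616 + 34435)*(-1/5026) = (17066856185/495616)*(-1/5026) = -17066856185/2490966016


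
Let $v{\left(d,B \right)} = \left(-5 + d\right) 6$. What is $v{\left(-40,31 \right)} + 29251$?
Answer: $28981$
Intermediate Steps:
$v{\left(d,B \right)} = -30 + 6 d$
$v{\left(-40,31 \right)} + 29251 = \left(-30 + 6 \left(-40\right)\right) + 29251 = \left(-30 - 240\right) + 29251 = -270 + 29251 = 28981$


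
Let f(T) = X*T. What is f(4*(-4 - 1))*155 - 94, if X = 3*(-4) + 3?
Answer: 27806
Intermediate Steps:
X = -9 (X = -12 + 3 = -9)
f(T) = -9*T
f(4*(-4 - 1))*155 - 94 = -36*(-4 - 1)*155 - 94 = -36*(-5)*155 - 94 = -9*(-20)*155 - 94 = 180*155 - 94 = 27900 - 94 = 27806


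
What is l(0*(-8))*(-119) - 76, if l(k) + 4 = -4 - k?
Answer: 876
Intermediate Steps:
l(k) = -8 - k (l(k) = -4 + (-4 - k) = -8 - k)
l(0*(-8))*(-119) - 76 = (-8 - 0*(-8))*(-119) - 76 = (-8 - 1*0)*(-119) - 76 = (-8 + 0)*(-119) - 76 = -8*(-119) - 76 = 952 - 76 = 876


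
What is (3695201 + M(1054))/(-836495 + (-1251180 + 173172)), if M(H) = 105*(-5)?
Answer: -3694676/1914503 ≈ -1.9298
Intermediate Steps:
M(H) = -525
(3695201 + M(1054))/(-836495 + (-1251180 + 173172)) = (3695201 - 525)/(-836495 + (-1251180 + 173172)) = 3694676/(-836495 - 1078008) = 3694676/(-1914503) = 3694676*(-1/1914503) = -3694676/1914503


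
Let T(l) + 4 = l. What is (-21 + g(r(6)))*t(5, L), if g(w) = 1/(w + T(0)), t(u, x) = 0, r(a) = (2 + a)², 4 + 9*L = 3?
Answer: 0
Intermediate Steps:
T(l) = -4 + l
L = -⅑ (L = -4/9 + (⅑)*3 = -4/9 + ⅓ = -⅑ ≈ -0.11111)
g(w) = 1/(-4 + w) (g(w) = 1/(w + (-4 + 0)) = 1/(w - 4) = 1/(-4 + w))
(-21 + g(r(6)))*t(5, L) = (-21 + 1/(-4 + (2 + 6)²))*0 = (-21 + 1/(-4 + 8²))*0 = (-21 + 1/(-4 + 64))*0 = (-21 + 1/60)*0 = -1259/60*0 = 0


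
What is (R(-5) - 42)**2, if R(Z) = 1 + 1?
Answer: 1600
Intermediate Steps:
R(Z) = 2
(R(-5) - 42)**2 = (2 - 42)**2 = (-40)**2 = 1600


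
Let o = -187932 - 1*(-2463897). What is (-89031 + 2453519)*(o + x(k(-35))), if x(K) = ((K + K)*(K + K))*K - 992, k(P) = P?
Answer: 4973636666824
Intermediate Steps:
x(K) = -992 + 4*K**3 (x(K) = ((2*K)*(2*K))*K - 992 = (4*K**2)*K - 992 = 4*K**3 - 992 = -992 + 4*K**3)
o = 2275965 (o = -187932 + 2463897 = 2275965)
(-89031 + 2453519)*(o + x(k(-35))) = (-89031 + 2453519)*(2275965 + (-992 + 4*(-35)**3)) = 2364488*(2275965 + (-992 + 4*(-42875))) = 2364488*(2275965 + (-992 - 171500)) = 2364488*(2275965 - 172492) = 2364488*2103473 = 4973636666824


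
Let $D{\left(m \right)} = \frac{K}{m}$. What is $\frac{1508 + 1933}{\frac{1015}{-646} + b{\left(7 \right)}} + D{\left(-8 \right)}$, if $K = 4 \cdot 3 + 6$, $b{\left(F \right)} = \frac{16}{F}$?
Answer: $\frac{20737243}{4308} \approx 4813.7$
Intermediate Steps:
$K = 18$ ($K = 12 + 6 = 18$)
$D{\left(m \right)} = \frac{18}{m}$
$\frac{1508 + 1933}{\frac{1015}{-646} + b{\left(7 \right)}} + D{\left(-8 \right)} = \frac{1508 + 1933}{\frac{1015}{-646} + \frac{16}{7}} + \frac{18}{-8} = \frac{3441}{1015 \left(- \frac{1}{646}\right) + 16 \cdot \frac{1}{7}} + 18 \left(- \frac{1}{8}\right) = \frac{3441}{- \frac{1015}{646} + \frac{16}{7}} - \frac{9}{4} = \frac{3441}{\frac{3231}{4522}} - \frac{9}{4} = 3441 \cdot \frac{4522}{3231} - \frac{9}{4} = \frac{5186734}{1077} - \frac{9}{4} = \frac{20737243}{4308}$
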